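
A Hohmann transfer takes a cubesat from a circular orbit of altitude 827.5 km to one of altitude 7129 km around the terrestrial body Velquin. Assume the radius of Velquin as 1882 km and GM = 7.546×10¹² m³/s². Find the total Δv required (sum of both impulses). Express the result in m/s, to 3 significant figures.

Δv_total ≈ 693 m/s

r₁ = 1882 + 827.5 = 2709.5 km = 2.7095×10⁶ m.
r₂ = 1882 + 7129 = 9011.0 km = 9.0110×10⁶ m.
Transfer ellipse a_t = (r₁ + r₂)/2 = 5.860×10⁶ m.
At r₁: circular v_c1 = √(μ/r₁) = 1669 m/s; transfer-periapsis v_p = √[μ(2/r₁ − 1/a_t)] = 2069 m/s.
Δv₁ = v_p − v_c1 = 400.6 m/s.
At r₂: circular v_c2 = √(μ/r₂) = 915.1 m/s; transfer-apoapsis v_a = √[μ(2/r₂ − 1/a_t)] = 622.2 m/s.
Δv₂ = v_c2 − v_a = 292.9 m/s.
Total Δv = Δv₁ + Δv₂ = 693.4 m/s.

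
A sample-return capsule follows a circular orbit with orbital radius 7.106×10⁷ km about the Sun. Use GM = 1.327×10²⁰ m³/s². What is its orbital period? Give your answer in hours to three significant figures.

T ≈ 2870 hours

r = 7.106×10⁷ km = 7.106×10¹⁰ m.
Kepler's third law: T = 2π√(r³/μ) = 2π√((7.106×10¹⁰)³ / 1.327×10²⁰).
r³/μ = 2.704×10¹² s², so T = 2π × 1.644×10⁶ = 1.033×10⁷ s.
Converting: 1.033×10⁷ s ÷ 3600 = 2870 hours.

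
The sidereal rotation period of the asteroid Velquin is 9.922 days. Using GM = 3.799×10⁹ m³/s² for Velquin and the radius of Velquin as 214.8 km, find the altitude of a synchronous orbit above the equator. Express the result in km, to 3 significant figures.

h_sync ≈ 3920 km

T = 9.922 days = 8.573×10⁵ s.
A synchronous orbit has period T, so by Kepler's third law a = (μT²/4π²)^(1/3).
μT²/4π² = 3.799×10⁹ × (8.573×10⁵)² / 39.48 = 7.072×10¹⁹ m³.
a = 4.135×10⁶ m = 4135.3 km.
Altitude h = a − R = 4135.3 − 214.8 = 3920.5 km.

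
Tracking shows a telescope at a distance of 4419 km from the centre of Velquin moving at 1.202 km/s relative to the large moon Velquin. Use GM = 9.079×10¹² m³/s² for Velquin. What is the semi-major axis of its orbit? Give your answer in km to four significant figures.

r = 4.419×10⁶ m.
Vis-viva rearranged: 1/a = 2/r − v²/μ = 4.526×10⁻⁷ − 1.591×10⁻⁷ = 2.935×10⁻⁷ m⁻¹.
a = 3.408×10⁶ m = 3407.7 km.

a ≈ 3408 km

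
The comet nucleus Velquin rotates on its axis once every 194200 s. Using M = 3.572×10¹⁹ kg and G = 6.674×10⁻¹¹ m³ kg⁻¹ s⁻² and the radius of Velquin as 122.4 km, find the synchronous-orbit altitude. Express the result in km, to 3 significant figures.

μ = GM = 6.674×10⁻¹¹ × 3.572×10¹⁹ = 2.384×10⁹ m³/s².
A synchronous orbit has period T, so by Kepler's third law a = (μT²/4π²)^(1/3).
μT²/4π² = 2.384×10⁹ × (1.942×10⁵)² / 39.48 = 2.277×10¹⁸ m³.
a = 1.316×10⁶ m = 1315.7 km.
Altitude h = a − R = 1315.7 − 122.4 = 1193.3 km.

h_sync ≈ 1190 km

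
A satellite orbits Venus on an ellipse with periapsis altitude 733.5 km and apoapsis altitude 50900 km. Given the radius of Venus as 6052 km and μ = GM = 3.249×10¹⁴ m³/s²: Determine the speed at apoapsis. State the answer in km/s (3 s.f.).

v ≈ 1.10 km/s

r_p = 6052 + 733.5 = 6785.5 km = 6.7855×10⁶ m.
r_a = 6052 + 50900 = 56952 km = 5.6952×10⁷ m.
Semi-major axis a = (r_p + r_a)/2 = 31869 km = 3.187×10⁷ m.
Vis-viva: v² = μ(2/r − 1/a) = 3.249×10¹⁴ × (3.512×10⁻⁸ − 3.138×10⁻⁸) = 1.215×10⁶ m²/s².
v = 1102 m/s = 1.102 km/s.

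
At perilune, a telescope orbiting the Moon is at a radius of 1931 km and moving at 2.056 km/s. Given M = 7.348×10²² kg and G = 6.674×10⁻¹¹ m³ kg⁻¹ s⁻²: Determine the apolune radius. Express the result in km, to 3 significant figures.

μ = GM = 6.674×10⁻¹¹ × 7.348×10²² = 4.904×10¹² m³/s².
r_p = 1.931×10⁶ m.
Specific energy ε = v²/2 − μ/r = -4.261×10⁵ J/kg, so a = −μ/(2ε) = 5.755×10⁶ m.
The apsides satisfy r_p + r_a = 2a, so the apolune radius is 2a − r_p = 9.579×10⁶ m = 9578.8 km.

apolune radius ≈ 9580 km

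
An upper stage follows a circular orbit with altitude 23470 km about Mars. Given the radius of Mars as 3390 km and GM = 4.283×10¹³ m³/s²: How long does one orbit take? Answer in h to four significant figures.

T ≈ 37.12 h

r = 3390 + 23470 = 26860 km = 2.6860×10⁷ m.
Kepler's third law: T = 2π√(r³/μ) = 2π√((2.686×10⁷)³ / 4.283×10¹³).
r³/μ = 4.524×10⁸ s², so T = 2π × 2.127×10⁴ = 1.336×10⁵ s.
Converting: 1.336×10⁵ s ÷ 3600 = 37.12 h.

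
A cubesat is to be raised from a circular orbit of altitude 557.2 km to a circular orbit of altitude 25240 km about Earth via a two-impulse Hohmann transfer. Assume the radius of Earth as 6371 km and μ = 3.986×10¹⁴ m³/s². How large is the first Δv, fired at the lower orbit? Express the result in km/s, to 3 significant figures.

Δv ≈ 2.13 km/s

r₁ = 6371 + 557.2 = 6928.2 km = 6.9282×10⁶ m.
r₂ = 6371 + 25240 = 31611 km = 3.1611×10⁷ m.
Transfer ellipse a_t = (r₁ + r₂)/2 = 1.927×10⁷ m.
At r₁: circular v_c1 = √(μ/r₁) = 7585 m/s; transfer-perigee v_p = √[μ(2/r₁ − 1/a_t)] = 9715 m/s.
Δv₁ = v_p − v_c1 = 2130 m/s.
= 2.130 km/s.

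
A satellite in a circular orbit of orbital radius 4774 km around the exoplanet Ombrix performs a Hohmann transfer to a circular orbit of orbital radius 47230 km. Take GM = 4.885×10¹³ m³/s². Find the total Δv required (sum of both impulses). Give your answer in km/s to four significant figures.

r₁ = 4774 km = 4.774×10⁶ m.
r₂ = 47230 km = 4.723×10⁷ m.
Transfer ellipse a_t = (r₁ + r₂)/2 = 2.600×10⁷ m.
At r₁: circular v_c1 = √(μ/r₁) = 3199 m/s; transfer-periapsis v_p = √[μ(2/r₁ − 1/a_t)] = 4311 m/s.
Δv₁ = v_p − v_c1 = 1112 m/s.
At r₂: circular v_c2 = √(μ/r₂) = 1017 m/s; transfer-apoapsis v_a = √[μ(2/r₂ − 1/a_t)] = 435.8 m/s.
Δv₂ = v_c2 − v_a = 581.2 m/s.
Total Δv = Δv₁ + Δv₂ = 1694 m/s = 1.694 km/s.

Δv_total ≈ 1.694 km/s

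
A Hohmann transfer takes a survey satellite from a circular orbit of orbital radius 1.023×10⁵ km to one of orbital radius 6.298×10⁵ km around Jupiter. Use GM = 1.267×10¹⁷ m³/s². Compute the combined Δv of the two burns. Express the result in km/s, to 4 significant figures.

Δv_total ≈ 17.65 km/s

r₁ = 1.023×10⁵ km = 1.023×10⁸ m.
r₂ = 6.298×10⁵ km = 6.298×10⁸ m.
Transfer ellipse a_t = (r₁ + r₂)/2 = 3.660×10⁸ m.
At r₁: circular v_c1 = √(μ/r₁) = 35190 m/s; transfer-perijove v_p = √[μ(2/r₁ − 1/a_t)] = 46160 m/s.
Δv₁ = v_p − v_c1 = 10970 m/s.
At r₂: circular v_c2 = √(μ/r₂) = 14180 m/s; transfer-apojove v_a = √[μ(2/r₂ − 1/a_t)] = 7498 m/s.
Δv₂ = v_c2 − v_a = 6685 m/s.
Total Δv = Δv₁ + Δv₂ = 17650 m/s = 17.65 km/s.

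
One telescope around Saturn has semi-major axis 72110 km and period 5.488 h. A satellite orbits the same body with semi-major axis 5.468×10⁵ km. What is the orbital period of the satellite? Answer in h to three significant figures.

T₂ ≈ 115 h

Kepler's third law: T² ∝ a³, so T₂ = T₁ (a₂/a₁)^(3/2).
a₂/a₁ = 7.583, (a₂/a₁)^(3/2) = 20.88.
T₂ = 5.488 × 20.88 = 114.6 h.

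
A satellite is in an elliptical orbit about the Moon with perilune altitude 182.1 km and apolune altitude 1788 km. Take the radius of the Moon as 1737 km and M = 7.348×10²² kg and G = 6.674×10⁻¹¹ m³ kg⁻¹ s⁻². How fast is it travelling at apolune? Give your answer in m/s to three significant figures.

v ≈ 990 m/s

μ = GM = 6.674×10⁻¹¹ × 7.348×10²² = 4.904×10¹² m³/s².
r_p = 1737 + 182.1 = 1919.1 km = 1.9191×10⁶ m.
r_a = 1737 + 1788 = 3525.0 km = 3.5250×10⁶ m.
Semi-major axis a = (r_p + r_a)/2 = 2722.1 km = 2.722×10⁶ m.
Vis-viva: v² = μ(2/r − 1/a) = 4.904×10¹² × (5.674×10⁻⁷ − 3.674×10⁻⁷) = 9.808×10⁵ m²/s².
v = 990.4 m/s.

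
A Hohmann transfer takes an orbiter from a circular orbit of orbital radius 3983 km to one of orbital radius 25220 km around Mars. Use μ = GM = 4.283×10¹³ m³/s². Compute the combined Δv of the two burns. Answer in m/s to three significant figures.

Δv_total ≈ 1650 m/s

r₁ = 3983 km = 3.983×10⁶ m.
r₂ = 25220 km = 2.522×10⁷ m.
Transfer ellipse a_t = (r₁ + r₂)/2 = 1.460×10⁷ m.
At r₁: circular v_c1 = √(μ/r₁) = 3279 m/s; transfer-periapsis v_p = √[μ(2/r₁ − 1/a_t)] = 4310 m/s.
Δv₁ = v_p − v_c1 = 1030 m/s.
At r₂: circular v_c2 = √(μ/r₂) = 1303 m/s; transfer-apoapsis v_a = √[μ(2/r₂ − 1/a_t)] = 680.6 m/s.
Δv₂ = v_c2 − v_a = 622.5 m/s.
Total Δv = Δv₁ + Δv₂ = 1653 m/s.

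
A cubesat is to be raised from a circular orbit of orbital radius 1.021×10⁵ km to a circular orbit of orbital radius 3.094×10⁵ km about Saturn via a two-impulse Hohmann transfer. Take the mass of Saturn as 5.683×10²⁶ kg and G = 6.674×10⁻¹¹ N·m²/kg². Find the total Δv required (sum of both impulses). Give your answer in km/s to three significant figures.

μ = GM = 6.674×10⁻¹¹ × 5.683×10²⁶ = 3.793×10¹⁶ m³/s².
r₁ = 1.021×10⁵ km = 1.021×10⁸ m.
r₂ = 3.094×10⁵ km = 3.094×10⁸ m.
Transfer ellipse a_t = (r₁ + r₂)/2 = 2.058×10⁸ m.
At r₁: circular v_c1 = √(μ/r₁) = 19270 m/s; transfer-perikrone v_p = √[μ(2/r₁ − 1/a_t)] = 23640 m/s.
Δv₁ = v_p − v_c1 = 4361 m/s.
At r₂: circular v_c2 = √(μ/r₂) = 11070 m/s; transfer-apokrone v_a = √[μ(2/r₂ − 1/a_t)] = 7799 m/s.
Δv₂ = v_c2 − v_a = 3272 m/s.
Total Δv = Δv₁ + Δv₂ = 7634 m/s = 7.634 km/s.

Δv_total ≈ 7.63 km/s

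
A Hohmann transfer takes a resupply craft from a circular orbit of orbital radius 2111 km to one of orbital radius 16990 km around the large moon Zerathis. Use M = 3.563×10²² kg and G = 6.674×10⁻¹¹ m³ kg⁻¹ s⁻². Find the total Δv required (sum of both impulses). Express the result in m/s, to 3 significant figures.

Δv_total ≈ 552 m/s

μ = GM = 6.674×10⁻¹¹ × 3.563×10²² = 2.378×10¹² m³/s².
r₁ = 2111 km = 2.111×10⁶ m.
r₂ = 16990 km = 1.699×10⁷ m.
Transfer ellipse a_t = (r₁ + r₂)/2 = 9.550×10⁶ m.
At r₁: circular v_c1 = √(μ/r₁) = 1061 m/s; transfer-periapsis v_p = √[μ(2/r₁ − 1/a_t)] = 1416 m/s.
Δv₁ = v_p − v_c1 = 354.3 m/s.
At r₂: circular v_c2 = √(μ/r₂) = 374.1 m/s; transfer-apoapsis v_a = √[μ(2/r₂ − 1/a_t)] = 175.9 m/s.
Δv₂ = v_c2 − v_a = 198.2 m/s.
Total Δv = Δv₁ + Δv₂ = 552.5 m/s.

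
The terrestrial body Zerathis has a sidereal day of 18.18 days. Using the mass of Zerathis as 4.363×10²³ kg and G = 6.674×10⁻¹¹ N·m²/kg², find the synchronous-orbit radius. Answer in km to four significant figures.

r_sync ≈ 1.221×10⁵ km

μ = GM = 6.674×10⁻¹¹ × 4.363×10²³ = 2.912×10¹³ m³/s².
T = 18.18 days = 1.571×10⁶ s.
A synchronous orbit has period T, so by Kepler's third law a = (μT²/4π²)^(1/3).
μT²/4π² = 2.912×10¹³ × (1.571×10⁶)² / 39.48 = 1.820×10²⁴ m³.
a = 1.221×10⁸ m = 1.2209×10⁵ km.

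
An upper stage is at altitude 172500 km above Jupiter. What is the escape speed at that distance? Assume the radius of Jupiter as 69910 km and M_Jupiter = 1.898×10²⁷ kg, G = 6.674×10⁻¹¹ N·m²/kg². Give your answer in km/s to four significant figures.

v_esc ≈ 32.33 km/s

μ = GM = 6.674×10⁻¹¹ × 1.898×10²⁷ = 1.267×10¹⁷ m³/s².
r = 69910 + 172500 = 242410 km = 2.4241×10⁸ m.
Escape speed v_esc = √(2μ/r) = √(2 × 1.267×10¹⁷ / 2.424×10⁸) = √(1.045×10⁹) = 32330 m/s.
= 32.33 km/s.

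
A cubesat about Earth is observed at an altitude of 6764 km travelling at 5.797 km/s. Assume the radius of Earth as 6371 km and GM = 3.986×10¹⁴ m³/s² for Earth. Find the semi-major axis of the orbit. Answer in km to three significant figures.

a ≈ 14700 km

r = 6371 + 6764 = 13135 km = 1.314×10⁷ m.
Vis-viva rearranged: 1/a = 2/r − v²/μ = 1.523×10⁻⁷ − 8.431×10⁻⁸ = 6.796×10⁻⁸ m⁻¹.
a = 1.472×10⁷ m = 14715 km.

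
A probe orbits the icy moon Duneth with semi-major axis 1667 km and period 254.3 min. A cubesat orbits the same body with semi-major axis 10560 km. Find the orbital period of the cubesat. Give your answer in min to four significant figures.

T₂ ≈ 4055 min

Kepler's third law: T² ∝ a³, so T₂ = T₁ (a₂/a₁)^(3/2).
a₂/a₁ = 6.335, (a₂/a₁)^(3/2) = 15.94.
T₂ = 254.3 × 15.94 = 4055 min.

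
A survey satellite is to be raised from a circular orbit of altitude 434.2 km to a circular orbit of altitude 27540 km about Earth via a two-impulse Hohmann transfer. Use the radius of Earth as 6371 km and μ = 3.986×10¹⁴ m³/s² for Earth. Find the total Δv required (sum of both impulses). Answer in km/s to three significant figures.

Δv_total ≈ 3.67 km/s

r₁ = 6371 + 434.2 = 6805.2 km = 6.8052×10⁶ m.
r₂ = 6371 + 27540 = 33911 km = 3.3911×10⁷ m.
Transfer ellipse a_t = (r₁ + r₂)/2 = 2.036×10⁷ m.
At r₁: circular v_c1 = √(μ/r₁) = 7653 m/s; transfer-perigee v_p = √[μ(2/r₁ − 1/a_t)] = 9878 m/s.
Δv₁ = v_p − v_c1 = 2224 m/s.
At r₂: circular v_c2 = √(μ/r₂) = 3428 m/s; transfer-apogee v_a = √[μ(2/r₂ − 1/a_t)] = 1982 m/s.
Δv₂ = v_c2 − v_a = 1446 m/s.
Total Δv = Δv₁ + Δv₂ = 3671 m/s = 3.671 km/s.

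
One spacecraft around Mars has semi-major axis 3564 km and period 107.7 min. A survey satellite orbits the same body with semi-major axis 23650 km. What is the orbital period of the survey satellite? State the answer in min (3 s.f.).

Kepler's third law: T² ∝ a³, so T₂ = T₁ (a₂/a₁)^(3/2).
a₂/a₁ = 6.636, (a₂/a₁)^(3/2) = 17.09.
T₂ = 107.7 × 17.09 = 1841 min.

T₂ ≈ 1840 min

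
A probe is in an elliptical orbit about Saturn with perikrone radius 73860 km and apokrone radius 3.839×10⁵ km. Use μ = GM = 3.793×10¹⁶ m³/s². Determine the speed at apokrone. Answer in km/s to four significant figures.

Semi-major axis a = (r_p + r_a)/2 = 2.2888×10⁵ km = 2.289×10⁸ m.
Vis-viva: v² = μ(2/r − 1/a) = 3.793×10¹⁶ × (5.210×10⁻⁹ − 4.369×10⁻⁹) = 3.188×10⁷ m²/s².
v = 5647 m/s = 5.647 km/s.

v ≈ 5.647 km/s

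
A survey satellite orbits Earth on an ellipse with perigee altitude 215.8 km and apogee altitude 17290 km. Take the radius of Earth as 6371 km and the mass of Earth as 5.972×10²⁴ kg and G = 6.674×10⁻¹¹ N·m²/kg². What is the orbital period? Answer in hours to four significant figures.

μ = GM = 6.674×10⁻¹¹ × 5.972×10²⁴ = 3.986×10¹⁴ m³/s².
r_p = 6371 + 215.8 = 6586.8 km = 6.5868×10⁶ m.
r_a = 6371 + 17290 = 23661 km = 2.3661×10⁷ m.
Semi-major axis a = (r_p + r_a)/2 = (6586.8 + 23661)/2 = 15124 km = 1.512×10⁷ m.
By Kepler's third law T = 2π√(a³/μ) = 2π × 2.946×10³ = 1.851×10⁴ s.
= 5.142 hours.

T ≈ 5.142 hours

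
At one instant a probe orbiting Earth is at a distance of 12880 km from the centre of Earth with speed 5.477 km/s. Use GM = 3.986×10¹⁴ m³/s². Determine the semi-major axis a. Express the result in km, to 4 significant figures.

a ≈ 12500 km

r = 1.288×10⁷ m.
Vis-viva rearranged: 1/a = 2/r − v²/μ = 1.553×10⁻⁷ − 7.526×10⁻⁸ = 8.002×10⁻⁸ m⁻¹.
a = 1.250×10⁷ m = 12497 km.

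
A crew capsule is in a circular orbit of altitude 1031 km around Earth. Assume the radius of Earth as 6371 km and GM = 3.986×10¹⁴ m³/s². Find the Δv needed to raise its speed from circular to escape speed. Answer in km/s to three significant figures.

r = 6371 + 1031 = 7402.0 km = 7.4020×10⁶ m.
Circular speed v_c = √(μ/r) = 7338 m/s.
Escape speed v_esc = √(2μ/r) = √2 × v_c = 10380 m/s.
Δv = v_esc − v_c = 3040 m/s = 3.040 km/s.

Δv ≈ 3.04 km/s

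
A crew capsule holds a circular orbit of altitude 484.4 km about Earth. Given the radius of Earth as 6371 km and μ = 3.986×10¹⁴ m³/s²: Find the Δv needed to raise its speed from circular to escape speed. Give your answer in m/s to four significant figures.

r = 6371 + 484.4 = 6855.4 km = 6.8554×10⁶ m.
Circular speed v_c = √(μ/r) = 7625 m/s.
Escape speed v_esc = √(2μ/r) = √2 × v_c = 10780 m/s.
Δv = v_esc − v_c = 3158 m/s.

Δv ≈ 3158 m/s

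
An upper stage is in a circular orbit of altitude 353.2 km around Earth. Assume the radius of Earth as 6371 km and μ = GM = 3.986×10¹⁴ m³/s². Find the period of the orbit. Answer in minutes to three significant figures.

r = 6371 + 353.2 = 6724.2 km = 6.7242×10⁶ m.
Kepler's third law: T = 2π√(r³/μ) = 2π√((6.724×10⁶)³ / 3.986×10¹⁴).
r³/μ = 7.628×10⁵ s², so T = 2π × 8.734×10² = 5.487×10³ s.
Converting: 5.487×10³ s ÷ 60.00 = 91.46 minutes.

T ≈ 91.5 minutes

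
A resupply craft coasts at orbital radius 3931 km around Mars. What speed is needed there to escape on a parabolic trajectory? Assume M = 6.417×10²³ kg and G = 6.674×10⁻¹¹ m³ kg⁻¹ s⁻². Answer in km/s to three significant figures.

v_esc ≈ 4.67 km/s

μ = GM = 6.674×10⁻¹¹ × 6.417×10²³ = 4.283×10¹³ m³/s².
r = 3931 km = 3.931×10⁶ m.
Escape speed v_esc = √(2μ/r) = √(2 × 4.283×10¹³ / 3.931×10⁶) = √(2.179×10⁷) = 4668 m/s.
= 4.668 km/s.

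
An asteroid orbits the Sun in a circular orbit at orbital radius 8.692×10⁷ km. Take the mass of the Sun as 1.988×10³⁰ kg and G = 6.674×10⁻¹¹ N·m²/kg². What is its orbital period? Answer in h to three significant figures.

T ≈ 3880 h

μ = GM = 6.674×10⁻¹¹ × 1.988×10³⁰ = 1.327×10²⁰ m³/s².
r = 8.692×10⁷ km = 8.692×10¹⁰ m.
Kepler's third law: T = 2π√(r³/μ) = 2π√((8.692×10¹⁰)³ / 1.327×10²⁰).
r³/μ = 4.949×10¹² s², so T = 2π × 2.225×10⁶ = 1.398×10⁷ s.
Converting: 1.398×10⁷ s ÷ 3600 = 3883 h.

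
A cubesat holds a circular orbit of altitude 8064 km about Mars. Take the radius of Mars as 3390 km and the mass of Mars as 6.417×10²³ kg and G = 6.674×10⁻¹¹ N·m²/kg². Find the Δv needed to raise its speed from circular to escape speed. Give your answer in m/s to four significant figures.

μ = GM = 6.674×10⁻¹¹ × 6.417×10²³ = 4.283×10¹³ m³/s².
r = 3390 + 8064 = 11454 km = 1.1454×10⁷ m.
Circular speed v_c = √(μ/r) = 1934 m/s.
Escape speed v_esc = √(2μ/r) = √2 × v_c = 2735 m/s.
Δv = v_esc − v_c = 800.9 m/s.

Δv ≈ 800.9 m/s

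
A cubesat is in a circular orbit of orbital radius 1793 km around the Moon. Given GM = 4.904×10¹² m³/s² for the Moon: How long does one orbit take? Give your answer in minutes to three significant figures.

r = 1793 km = 1.793×10⁶ m.
Kepler's third law: T = 2π√(r³/μ) = 2π√((1.793×10⁶)³ / 4.904×10¹²).
r³/μ = 1.175×10⁶ s², so T = 2π × 1.084×10³ = 6.812×10³ s.
Converting: 6.812×10³ s ÷ 60.00 = 113.5 minutes.

T ≈ 114 minutes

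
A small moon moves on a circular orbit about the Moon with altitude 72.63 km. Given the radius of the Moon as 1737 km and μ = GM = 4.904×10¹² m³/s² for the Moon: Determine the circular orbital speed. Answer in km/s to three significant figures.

v ≈ 1.65 km/s

r = 1737 + 72.63 = 1809.6 km = 1.8096×10⁶ m.
For a circular orbit v = √(μ/r) = √(4.904×10¹² / 1.810×10⁶) = √(2.710×10⁶) = 1646 m/s.
That is 1.646 km/s.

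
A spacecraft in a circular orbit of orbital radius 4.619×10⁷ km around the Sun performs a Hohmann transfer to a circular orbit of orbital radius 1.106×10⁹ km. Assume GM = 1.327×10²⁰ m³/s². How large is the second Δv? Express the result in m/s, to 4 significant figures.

r₁ = 4.619×10⁷ km = 4.619×10¹⁰ m.
r₂ = 1.106×10⁹ km = 1.106×10¹² m.
Transfer ellipse a_t = (r₁ + r₂)/2 = 5.761×10¹¹ m.
At r₁: circular v_c1 = √(μ/r₁) = 53600 m/s; transfer-perihelion v_p = √[μ(2/r₁ − 1/a_t)] = 74270 m/s.
At r₂: circular v_c2 = √(μ/r₂) = 10950 m/s; transfer-aphelion v_a = √[μ(2/r₂ − 1/a_t)] = 3102 m/s.
Δv₂ = v_c2 − v_a = 7852 m/s.

Δv ≈ 7852 m/s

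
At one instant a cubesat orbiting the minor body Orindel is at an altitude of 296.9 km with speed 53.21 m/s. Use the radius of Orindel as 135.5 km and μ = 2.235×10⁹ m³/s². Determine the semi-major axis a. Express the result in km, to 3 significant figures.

r = 135.5 + 296.9 = 432.40 km = 4.324×10⁵ m.
Vis-viva rearranged: 1/a = 2/r − v²/μ = 4.625×10⁻⁶ − 1.267×10⁻⁶ = 3.359×10⁻⁶ m⁻¹.
a = 2.977×10⁵ m = 297.75 km.

a ≈ 298 km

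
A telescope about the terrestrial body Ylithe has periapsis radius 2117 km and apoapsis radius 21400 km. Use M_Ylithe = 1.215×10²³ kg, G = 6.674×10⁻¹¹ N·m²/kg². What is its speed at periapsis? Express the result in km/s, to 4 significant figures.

μ = GM = 6.674×10⁻¹¹ × 1.215×10²³ = 8.109×10¹² m³/s².
Semi-major axis a = (r_p + r_a)/2 = 11758 km = 1.176×10⁷ m.
Vis-viva: v² = μ(2/r − 1/a) = 8.109×10¹² × (9.447×10⁻⁷ − 8.504×10⁻⁸) = 6.971×10⁶ m²/s².
v = 2640 m/s = 2.640 km/s.

v ≈ 2.640 km/s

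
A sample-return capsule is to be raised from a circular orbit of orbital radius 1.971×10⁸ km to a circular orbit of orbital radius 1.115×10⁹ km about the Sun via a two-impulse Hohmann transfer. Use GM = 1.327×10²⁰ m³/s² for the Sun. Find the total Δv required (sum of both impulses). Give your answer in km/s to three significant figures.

r₁ = 1.971×10⁸ km = 1.971×10¹¹ m.
r₂ = 1.115×10⁹ km = 1.115×10¹² m.
Transfer ellipse a_t = (r₁ + r₂)/2 = 6.560×10¹¹ m.
At r₁: circular v_c1 = √(μ/r₁) = 25950 m/s; transfer-perihelion v_p = √[μ(2/r₁ − 1/a_t)] = 33830 m/s.
Δv₁ = v_p − v_c1 = 7880 m/s.
At r₂: circular v_c2 = √(μ/r₂) = 10910 m/s; transfer-aphelion v_a = √[μ(2/r₂ − 1/a_t)] = 5980 m/s.
Δv₂ = v_c2 − v_a = 4930 m/s.
Total Δv = Δv₁ + Δv₂ = 12810 m/s = 12.81 km/s.

Δv_total ≈ 12.8 km/s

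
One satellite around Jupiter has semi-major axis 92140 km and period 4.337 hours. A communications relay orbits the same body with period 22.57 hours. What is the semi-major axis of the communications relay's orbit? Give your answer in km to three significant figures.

a₂ ≈ 2.77×10⁵ km

Kepler's third law: a³ ∝ T², so a₂ = a₁ (T₂/T₁)^(2/3).
T₂/T₁ = 5.204, (T₂/T₁)^(2/3) = 3.003.
a₂ = 92140 × 3.003 = 2.767×10⁵ km.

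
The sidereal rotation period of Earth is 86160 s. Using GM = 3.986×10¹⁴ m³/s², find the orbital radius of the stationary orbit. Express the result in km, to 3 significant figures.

A synchronous orbit has period T, so by Kepler's third law a = (μT²/4π²)^(1/3).
μT²/4π² = 3.986×10¹⁴ × (8.616×10⁴)² / 39.48 = 7.495×10²² m³.
a = 4.216×10⁷ m = 42163 km.

r_sync ≈ 42200 km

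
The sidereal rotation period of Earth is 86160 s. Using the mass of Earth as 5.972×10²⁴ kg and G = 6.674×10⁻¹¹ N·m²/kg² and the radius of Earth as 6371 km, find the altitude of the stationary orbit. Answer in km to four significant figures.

h_sync ≈ 35790 km

μ = GM = 6.674×10⁻¹¹ × 5.972×10²⁴ = 3.986×10¹⁴ m³/s².
A synchronous orbit has period T, so by Kepler's third law a = (μT²/4π²)^(1/3).
μT²/4π² = 3.986×10¹⁴ × (8.616×10⁴)² / 39.48 = 7.495×10²² m³.
a = 4.216×10⁷ m = 42162 km.
Altitude h = a − R = 42162 − 6371 = 35791 km.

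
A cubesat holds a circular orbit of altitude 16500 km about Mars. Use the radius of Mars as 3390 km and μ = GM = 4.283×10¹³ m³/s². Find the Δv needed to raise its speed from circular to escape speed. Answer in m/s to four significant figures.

r = 3390 + 16500 = 19890 km = 1.9890×10⁷ m.
Circular speed v_c = √(μ/r) = 1467 m/s.
Escape speed v_esc = √(2μ/r) = √2 × v_c = 2075 m/s.
Δv = v_esc − v_c = 607.8 m/s.

Δv ≈ 607.8 m/s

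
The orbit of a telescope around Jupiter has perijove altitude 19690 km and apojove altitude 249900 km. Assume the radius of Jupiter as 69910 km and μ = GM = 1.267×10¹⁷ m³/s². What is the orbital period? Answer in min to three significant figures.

T ≈ 862 min

r_p = 69910 + 19690 = 89600 km = 8.9600×10⁷ m.
r_a = 69910 + 249900 = 319810 km = 3.1981×10⁸ m.
Semi-major axis a = (r_p + r_a)/2 = (89600 + 3.1981×10⁵)/2 = 2.0470×10⁵ km = 2.047×10⁸ m.
By Kepler's third law T = 2π√(a³/μ) = 2π × 8.228×10³ = 5.170×10⁴ s.
= 861.7 min.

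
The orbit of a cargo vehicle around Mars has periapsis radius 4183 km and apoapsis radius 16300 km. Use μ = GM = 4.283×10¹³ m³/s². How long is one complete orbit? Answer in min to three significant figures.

T ≈ 524 min

Semi-major axis a = (r_p + r_a)/2 = (4183.0 + 16300)/2 = 10242 km = 1.024×10⁷ m.
By Kepler's third law T = 2π√(a³/μ) = 2π × 5.008×10³ = 3.147×10⁴ s.
= 524.4 min.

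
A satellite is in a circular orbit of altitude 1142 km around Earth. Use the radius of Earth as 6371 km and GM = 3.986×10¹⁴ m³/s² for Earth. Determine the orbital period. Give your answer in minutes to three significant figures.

r = 6371 + 1142 = 7513.0 km = 7.5130×10⁶ m.
Kepler's third law: T = 2π√(r³/μ) = 2π√((7.513×10⁶)³ / 3.986×10¹⁴).
r³/μ = 1.064×10⁶ s², so T = 2π × 1.031×10³ = 6.481×10³ s.
Converting: 6.481×10³ s ÷ 60.00 = 108.0 minutes.

T ≈ 108 minutes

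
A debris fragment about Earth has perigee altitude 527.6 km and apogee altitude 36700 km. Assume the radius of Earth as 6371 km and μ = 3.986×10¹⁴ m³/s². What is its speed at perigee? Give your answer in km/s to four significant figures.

v ≈ 9.980 km/s

r_p = 6371 + 527.6 = 6898.6 km = 6.8986×10⁶ m.
r_a = 6371 + 36700 = 43071 km = 4.3071×10⁷ m.
Semi-major axis a = (r_p + r_a)/2 = 24985 km = 2.498×10⁷ m.
Vis-viva: v² = μ(2/r − 1/a) = 3.986×10¹⁴ × (2.899×10⁻⁷ − 4.002×10⁻⁸) = 9.961×10⁷ m²/s².
v = 9980 m/s = 9.980 km/s.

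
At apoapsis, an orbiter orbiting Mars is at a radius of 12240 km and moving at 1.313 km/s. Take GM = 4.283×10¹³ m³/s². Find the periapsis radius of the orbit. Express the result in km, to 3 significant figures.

periapsis radius ≈ 4000 km

r_a = 1.224×10⁷ m.
Specific energy ε = v²/2 − μ/r = -2.637×10⁶ J/kg, so a = −μ/(2ε) = 8.120×10⁶ m.
The apsides satisfy r_p + r_a = 2a, so the periapsis radius is 2a − r_a = 4.001×10⁶ m = 4000.7 km.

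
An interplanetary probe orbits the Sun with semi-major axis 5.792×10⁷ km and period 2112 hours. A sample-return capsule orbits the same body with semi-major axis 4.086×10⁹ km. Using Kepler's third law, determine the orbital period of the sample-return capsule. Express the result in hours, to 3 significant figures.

T₂ ≈ 1.25×10⁶ hours

Kepler's third law: T² ∝ a³, so T₂ = T₁ (a₂/a₁)^(3/2).
a₂/a₁ = 70.55, (a₂/a₁)^(3/2) = 592.5.
T₂ = 2112 × 592.5 = 1.251×10⁶ hours.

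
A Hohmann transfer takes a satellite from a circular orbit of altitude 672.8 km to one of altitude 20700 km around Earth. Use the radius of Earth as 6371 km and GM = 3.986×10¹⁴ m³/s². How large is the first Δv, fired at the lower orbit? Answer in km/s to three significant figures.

r₁ = 6371 + 672.8 = 7043.8 km = 7.0438×10⁶ m.
r₂ = 6371 + 20700 = 27071 km = 2.7071×10⁷ m.
Transfer ellipse a_t = (r₁ + r₂)/2 = 1.706×10⁷ m.
At r₁: circular v_c1 = √(μ/r₁) = 7523 m/s; transfer-perigee v_p = √[μ(2/r₁ − 1/a_t)] = 9477 m/s.
Δv₁ = v_p − v_c1 = 1954 m/s.
= 1.954 km/s.

Δv ≈ 1.95 km/s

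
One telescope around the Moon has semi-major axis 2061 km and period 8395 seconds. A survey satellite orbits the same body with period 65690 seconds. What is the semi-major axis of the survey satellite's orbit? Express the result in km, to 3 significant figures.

Kepler's third law: a³ ∝ T², so a₂ = a₁ (T₂/T₁)^(2/3).
T₂/T₁ = 7.825, (T₂/T₁)^(2/3) = 3.941.
a₂ = 2061 × 3.941 = 8123 km.

a₂ ≈ 8120 km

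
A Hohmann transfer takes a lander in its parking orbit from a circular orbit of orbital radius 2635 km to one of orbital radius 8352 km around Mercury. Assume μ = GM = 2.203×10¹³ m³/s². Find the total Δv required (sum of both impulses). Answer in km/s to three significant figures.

r₁ = 2635 km = 2.635×10⁶ m.
r₂ = 8352 km = 8.352×10⁶ m.
Transfer ellipse a_t = (r₁ + r₂)/2 = 5.494×10⁶ m.
At r₁: circular v_c1 = √(μ/r₁) = 2891 m/s; transfer-periherm v_p = √[μ(2/r₁ − 1/a_t)] = 3565 m/s.
Δv₁ = v_p − v_c1 = 673.8 m/s.
At r₂: circular v_c2 = √(μ/r₂) = 1624 m/s; transfer-apoherm v_a = √[μ(2/r₂ − 1/a_t)] = 1125 m/s.
Δv₂ = v_c2 − v_a = 499.3 m/s.
Total Δv = Δv₁ + Δv₂ = 1173 m/s = 1.173 km/s.

Δv_total ≈ 1.17 km/s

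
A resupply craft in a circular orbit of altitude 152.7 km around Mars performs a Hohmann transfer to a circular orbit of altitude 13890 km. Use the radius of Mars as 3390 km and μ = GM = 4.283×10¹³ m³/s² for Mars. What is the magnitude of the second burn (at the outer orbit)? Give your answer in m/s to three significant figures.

Δv ≈ 656 m/s

r₁ = 3390 + 152.7 = 3542.7 km = 3.5427×10⁶ m.
r₂ = 3390 + 13890 = 17280 km = 1.7280×10⁷ m.
Transfer ellipse a_t = (r₁ + r₂)/2 = 1.041×10⁷ m.
At r₁: circular v_c1 = √(μ/r₁) = 3477 m/s; transfer-periapsis v_p = √[μ(2/r₁ − 1/a_t)] = 4479 m/s.
At r₂: circular v_c2 = √(μ/r₂) = 1574 m/s; transfer-apoapsis v_a = √[μ(2/r₂ − 1/a_t)] = 918.4 m/s.
Δv₂ = v_c2 − v_a = 656.0 m/s.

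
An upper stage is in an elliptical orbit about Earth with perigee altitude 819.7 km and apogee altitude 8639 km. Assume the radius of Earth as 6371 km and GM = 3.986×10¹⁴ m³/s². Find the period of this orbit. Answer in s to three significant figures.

T ≈ 11600 s

r_p = 6371 + 819.7 = 7190.7 km = 7.1907×10⁶ m.
r_a = 6371 + 8639 = 15010 km = 1.5010×10⁷ m.
Semi-major axis a = (r_p + r_a)/2 = (7190.7 + 15010)/2 = 11100 km = 1.110×10⁷ m.
By Kepler's third law T = 2π√(a³/μ) = 2π × 1.852×10³ = 1.164×10⁴ s.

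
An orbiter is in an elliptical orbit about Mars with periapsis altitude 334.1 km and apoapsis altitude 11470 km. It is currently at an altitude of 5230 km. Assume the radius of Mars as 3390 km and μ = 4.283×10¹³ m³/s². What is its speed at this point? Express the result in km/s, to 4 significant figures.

v ≈ 2.308 km/s

r_p = 3390 + 334.1 = 3724.1 km = 3.7241×10⁶ m.
r_a = 3390 + 11470 = 14860 km = 1.4860×10⁷ m.
r = 3390 + 5230 = 8620.0 km = 8.620×10⁶ m.
Semi-major axis a = (r_p + r_a)/2 = 9292.0 km = 9.292×10⁶ m.
Vis-viva: v² = μ(2/r − 1/a) = 4.283×10¹³ × (2.320×10⁻⁷ − 1.076×10⁻⁷) = 5.328×10⁶ m²/s².
v = 2308 m/s = 2.308 km/s.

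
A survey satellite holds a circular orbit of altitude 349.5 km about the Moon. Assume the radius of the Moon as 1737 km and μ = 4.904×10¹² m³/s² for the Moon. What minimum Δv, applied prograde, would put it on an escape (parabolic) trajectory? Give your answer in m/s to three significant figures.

Δv ≈ 635 m/s

r = 1737 + 349.5 = 2086.5 km = 2.0865×10⁶ m.
Circular speed v_c = √(μ/r) = 1533 m/s.
Escape speed v_esc = √(2μ/r) = √2 × v_c = 2168 m/s.
Δv = v_esc − v_c = 635.0 m/s.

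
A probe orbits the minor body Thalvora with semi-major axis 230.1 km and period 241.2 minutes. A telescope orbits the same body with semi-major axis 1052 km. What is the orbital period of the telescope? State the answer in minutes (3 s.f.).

Kepler's third law: T² ∝ a³, so T₂ = T₁ (a₂/a₁)^(3/2).
a₂/a₁ = 4.572, (a₂/a₁)^(3/2) = 9.776.
T₂ = 241.2 × 9.776 = 2358 minutes.

T₂ ≈ 2360 minutes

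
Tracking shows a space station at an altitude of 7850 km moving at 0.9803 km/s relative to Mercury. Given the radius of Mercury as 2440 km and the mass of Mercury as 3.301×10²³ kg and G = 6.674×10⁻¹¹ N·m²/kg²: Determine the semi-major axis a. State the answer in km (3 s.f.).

a ≈ 6630 km

μ = GM = 6.674×10⁻¹¹ × 3.301×10²³ = 2.203×10¹³ m³/s².
r = 2440 + 7850 = 10290 km = 1.029×10⁷ m.
Vis-viva rearranged: 1/a = 2/r − v²/μ = 1.944×10⁻⁷ − 4.362×10⁻⁸ = 1.507×10⁻⁷ m⁻¹.
a = 6.634×10⁶ m = 6633.8 km.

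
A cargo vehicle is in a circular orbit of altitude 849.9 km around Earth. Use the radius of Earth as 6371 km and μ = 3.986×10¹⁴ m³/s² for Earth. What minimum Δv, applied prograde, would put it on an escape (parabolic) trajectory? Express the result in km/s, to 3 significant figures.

Δv ≈ 3.08 km/s

r = 6371 + 849.9 = 7220.9 km = 7.2209×10⁶ m.
Circular speed v_c = √(μ/r) = 7430 m/s.
Escape speed v_esc = √(2μ/r) = √2 × v_c = 10510 m/s.
Δv = v_esc − v_c = 3077 m/s = 3.077 km/s.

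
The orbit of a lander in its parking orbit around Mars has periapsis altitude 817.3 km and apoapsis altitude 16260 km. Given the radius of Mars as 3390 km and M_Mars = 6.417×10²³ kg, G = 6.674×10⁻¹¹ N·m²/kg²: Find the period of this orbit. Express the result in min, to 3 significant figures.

μ = GM = 6.674×10⁻¹¹ × 6.417×10²³ = 4.283×10¹³ m³/s².
r_p = 3390 + 817.3 = 4207.3 km = 4.2073×10⁶ m.
r_a = 3390 + 16260 = 19650 km = 1.9650×10⁷ m.
Semi-major axis a = (r_p + r_a)/2 = (4207.3 + 19650)/2 = 11929 km = 1.193×10⁷ m.
By Kepler's third law T = 2π√(a³/μ) = 2π × 6.295×10³ = 3.956×10⁴ s.
= 659.3 min.

T ≈ 659 min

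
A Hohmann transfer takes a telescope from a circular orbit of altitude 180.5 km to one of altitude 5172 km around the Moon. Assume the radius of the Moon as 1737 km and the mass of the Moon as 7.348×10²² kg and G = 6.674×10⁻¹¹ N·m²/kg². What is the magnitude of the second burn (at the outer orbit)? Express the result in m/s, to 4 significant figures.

μ = GM = 6.674×10⁻¹¹ × 7.348×10²² = 4.904×10¹² m³/s².
r₁ = 1737 + 180.5 = 1917.5 km = 1.9175×10⁶ m.
r₂ = 1737 + 5172 = 6909.0 km = 6.9090×10⁶ m.
Transfer ellipse a_t = (r₁ + r₂)/2 = 4.413×10⁶ m.
At r₁: circular v_c1 = √(μ/r₁) = 1599 m/s; transfer-perilune v_p = √[μ(2/r₁ − 1/a_t)] = 2001 m/s.
At r₂: circular v_c2 = √(μ/r₂) = 842.5 m/s; transfer-apolune v_a = √[μ(2/r₂ − 1/a_t)] = 555.3 m/s.
Δv₂ = v_c2 − v_a = 287.2 m/s.

Δv ≈ 287.2 m/s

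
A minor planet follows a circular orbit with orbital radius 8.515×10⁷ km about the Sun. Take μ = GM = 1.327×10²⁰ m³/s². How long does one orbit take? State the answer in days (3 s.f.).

r = 8.515×10⁷ km = 8.515×10¹⁰ m.
Kepler's third law: T = 2π√(r³/μ) = 2π√((8.515×10¹⁰)³ / 1.327×10²⁰).
r³/μ = 4.652×10¹² s², so T = 2π × 2.157×10⁶ = 1.355×10⁷ s.
Converting: 1.355×10⁷ s ÷ 86400 = 156.9 days.

T ≈ 157 days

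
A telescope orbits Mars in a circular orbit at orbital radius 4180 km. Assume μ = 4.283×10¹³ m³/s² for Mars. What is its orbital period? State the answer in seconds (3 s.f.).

r = 4180 km = 4.180×10⁶ m.
Kepler's third law: T = 2π√(r³/μ) = 2π√((4.180×10⁶)³ / 4.283×10¹³).
r³/μ = 1.705×10⁶ s², so T = 2π × 1.306×10³ = 8.205×10³ s.

T ≈ 8200 seconds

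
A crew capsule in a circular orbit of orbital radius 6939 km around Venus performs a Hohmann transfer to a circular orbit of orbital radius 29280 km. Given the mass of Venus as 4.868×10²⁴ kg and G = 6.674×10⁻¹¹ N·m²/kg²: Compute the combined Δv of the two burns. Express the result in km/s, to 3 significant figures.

Δv_total ≈ 3.13 km/s

μ = GM = 6.674×10⁻¹¹ × 4.868×10²⁴ = 3.249×10¹⁴ m³/s².
r₁ = 6939 km = 6.939×10⁶ m.
r₂ = 29280 km = 2.928×10⁷ m.
Transfer ellipse a_t = (r₁ + r₂)/2 = 1.811×10⁷ m.
At r₁: circular v_c1 = √(μ/r₁) = 6843 m/s; transfer-periapsis v_p = √[μ(2/r₁ − 1/a_t)] = 8701 m/s.
Δv₁ = v_p − v_c1 = 1858 m/s.
At r₂: circular v_c2 = √(μ/r₂) = 3331 m/s; transfer-apoapsis v_a = √[μ(2/r₂ − 1/a_t)] = 2062 m/s.
Δv₂ = v_c2 − v_a = 1269 m/s.
Total Δv = Δv₁ + Δv₂ = 3127 m/s = 3.127 km/s.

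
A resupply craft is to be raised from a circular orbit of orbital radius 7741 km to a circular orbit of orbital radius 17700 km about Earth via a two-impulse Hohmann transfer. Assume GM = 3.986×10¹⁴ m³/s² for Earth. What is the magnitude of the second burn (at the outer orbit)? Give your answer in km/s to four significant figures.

Δv ≈ 1.044 km/s

r₁ = 7741 km = 7.741×10⁶ m.
r₂ = 17700 km = 1.770×10⁷ m.
Transfer ellipse a_t = (r₁ + r₂)/2 = 1.272×10⁷ m.
At r₁: circular v_c1 = √(μ/r₁) = 7176 m/s; transfer-perigee v_p = √[μ(2/r₁ − 1/a_t)] = 8465 m/s.
At r₂: circular v_c2 = √(μ/r₂) = 4746 m/s; transfer-apogee v_a = √[μ(2/r₂ − 1/a_t)] = 3702 m/s.
Δv₂ = v_c2 − v_a = 1044 m/s.
= 1.044 km/s.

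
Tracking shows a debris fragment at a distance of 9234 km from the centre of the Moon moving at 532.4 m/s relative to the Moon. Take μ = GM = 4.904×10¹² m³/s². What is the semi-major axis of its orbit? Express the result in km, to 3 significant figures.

r = 9.234×10⁶ m.
Specific orbital energy ε = v²/2 − μ/r = (532.4)²/2 − 4.904×10¹²/9.234×10⁶ = -3.894×10⁵ J/kg.
Since ε = −μ/(2a), a = −μ/(2ε) = 6.298×10⁶ m = 6297.6 km.

a ≈ 6300 km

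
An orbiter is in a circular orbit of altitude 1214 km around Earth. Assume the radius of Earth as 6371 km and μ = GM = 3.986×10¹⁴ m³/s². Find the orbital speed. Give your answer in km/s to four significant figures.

v ≈ 7.249 km/s

r = 6371 + 1214 = 7585.0 km = 7.5850×10⁶ m.
For a circular orbit v = √(μ/r) = √(3.986×10¹⁴ / 7.585×10⁶) = √(5.255×10⁷) = 7249 m/s.
That is 7.249 km/s.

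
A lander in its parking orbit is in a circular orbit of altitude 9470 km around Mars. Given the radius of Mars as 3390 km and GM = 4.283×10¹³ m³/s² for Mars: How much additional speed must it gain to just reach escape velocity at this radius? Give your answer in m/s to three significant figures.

Δv ≈ 756 m/s

r = 3390 + 9470 = 12860 km = 1.2860×10⁷ m.
Circular speed v_c = √(μ/r) = 1825 m/s.
Escape speed v_esc = √(2μ/r) = √2 × v_c = 2581 m/s.
Δv = v_esc − v_c = 755.9 m/s.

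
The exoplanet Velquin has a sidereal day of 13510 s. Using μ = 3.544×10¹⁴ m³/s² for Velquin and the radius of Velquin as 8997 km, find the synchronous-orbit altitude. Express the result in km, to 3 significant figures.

A synchronous orbit has period T, so by Kepler's third law a = (μT²/4π²)^(1/3).
μT²/4π² = 3.544×10¹⁴ × (1.351×10⁴)² / 39.48 = 1.638×10²¹ m³.
a = 1.179×10⁷ m = 11789 km.
Altitude h = a − R = 11789 − 8997 = 2792.1 km.

h_sync ≈ 2790 km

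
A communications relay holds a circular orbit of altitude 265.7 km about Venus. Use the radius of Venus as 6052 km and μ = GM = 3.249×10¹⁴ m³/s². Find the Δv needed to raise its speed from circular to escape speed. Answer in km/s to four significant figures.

Δv ≈ 2.970 km/s

r = 6052 + 265.7 = 6317.7 km = 6.3177×10⁶ m.
Circular speed v_c = √(μ/r) = 7171 m/s.
Escape speed v_esc = √(2μ/r) = √2 × v_c = 10140 m/s.
Δv = v_esc − v_c = 2970 m/s = 2.970 km/s.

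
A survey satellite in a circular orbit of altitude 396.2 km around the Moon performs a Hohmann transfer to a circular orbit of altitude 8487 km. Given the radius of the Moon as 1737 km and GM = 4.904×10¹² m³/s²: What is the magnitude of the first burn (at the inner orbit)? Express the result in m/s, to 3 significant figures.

r₁ = 1737 + 396.2 = 2133.2 km = 2.1332×10⁶ m.
r₂ = 1737 + 8487 = 10224 km = 1.0224×10⁷ m.
Transfer ellipse a_t = (r₁ + r₂)/2 = 6.179×10⁶ m.
At r₁: circular v_c1 = √(μ/r₁) = 1516 m/s; transfer-perilune v_p = √[μ(2/r₁ − 1/a_t)] = 1950 m/s.
Δv₁ = v_p − v_c1 = 434.2 m/s.

Δv ≈ 434 m/s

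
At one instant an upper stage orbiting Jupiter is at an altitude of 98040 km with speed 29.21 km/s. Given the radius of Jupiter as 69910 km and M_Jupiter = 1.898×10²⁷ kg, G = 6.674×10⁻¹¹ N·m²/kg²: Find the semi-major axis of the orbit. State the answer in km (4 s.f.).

μ = GM = 6.674×10⁻¹¹ × 1.898×10²⁷ = 1.267×10¹⁷ m³/s².
r = 69910 + 98040 = 1.6795×10⁵ km = 1.680×10⁸ m.
Specific orbital energy ε = v²/2 − μ/r = (29210)²/2 − 1.267×10¹⁷/1.680×10⁸ = -3.276×10⁸ J/kg.
Since ε = −μ/(2a), a = −μ/(2ε) = 1.933×10⁸ m = 1.9332×10⁵ km.

a ≈ 1.933×10⁵ km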